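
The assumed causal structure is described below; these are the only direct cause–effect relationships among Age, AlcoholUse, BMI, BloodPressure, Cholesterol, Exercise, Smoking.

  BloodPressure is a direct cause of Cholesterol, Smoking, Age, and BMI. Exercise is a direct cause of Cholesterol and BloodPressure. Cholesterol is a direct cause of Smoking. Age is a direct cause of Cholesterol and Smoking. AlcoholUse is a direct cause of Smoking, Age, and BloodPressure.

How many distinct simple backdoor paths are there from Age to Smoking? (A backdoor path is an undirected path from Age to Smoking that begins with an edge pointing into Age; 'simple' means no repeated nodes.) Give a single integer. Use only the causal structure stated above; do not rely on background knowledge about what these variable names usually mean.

8

A backdoor path from Age to Smoking is any simple undirected path whose first edge points into Age (i.e. leaves Age via a parent).
Parents of Age: {AlcoholUse, BloodPressure}.
Enumerating:
  P1: Age <- AlcoholUse -> BloodPressure <- Exercise -> Cholesterol -> Smoking
  P2: Age <- AlcoholUse -> BloodPressure -> Cholesterol -> Smoking
  P3: Age <- AlcoholUse -> BloodPressure -> Smoking
  P4: Age <- AlcoholUse -> Smoking
  P5: Age <- BloodPressure <- AlcoholUse -> Smoking
  P6: Age <- BloodPressure <- Exercise -> Cholesterol -> Smoking
  P7: Age <- BloodPressure -> Cholesterol -> Smoking
  P8: Age <- BloodPressure -> Smoking
That exhausts the simple backdoor paths. Count: 8.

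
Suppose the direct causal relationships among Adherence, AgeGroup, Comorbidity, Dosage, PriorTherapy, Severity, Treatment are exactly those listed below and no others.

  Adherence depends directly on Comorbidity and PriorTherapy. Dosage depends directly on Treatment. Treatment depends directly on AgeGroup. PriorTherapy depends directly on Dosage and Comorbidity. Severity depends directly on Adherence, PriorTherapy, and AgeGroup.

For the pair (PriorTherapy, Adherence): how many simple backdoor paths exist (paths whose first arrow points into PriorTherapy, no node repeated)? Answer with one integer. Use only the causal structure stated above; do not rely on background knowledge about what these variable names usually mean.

2

A backdoor path from PriorTherapy to Adherence is any simple undirected path whose first edge points into PriorTherapy (i.e. leaves PriorTherapy via a parent).
Parents of PriorTherapy: {Comorbidity, Dosage}.
Enumerating:
  P1: PriorTherapy <- Comorbidity -> Adherence
  P2: PriorTherapy <- Dosage <- Treatment <- AgeGroup -> Severity <- Adherence
That exhausts the simple backdoor paths. Count: 2.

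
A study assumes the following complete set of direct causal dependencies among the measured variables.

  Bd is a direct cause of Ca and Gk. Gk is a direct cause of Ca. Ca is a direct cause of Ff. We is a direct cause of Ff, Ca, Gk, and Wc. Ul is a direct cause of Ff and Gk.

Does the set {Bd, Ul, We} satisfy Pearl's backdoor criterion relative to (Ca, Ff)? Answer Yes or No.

Yes

Backdoor paths from Ca to Ff (paths whose first edge points into Ca):
  P1: Ca <- We -> Gk <- Ul -> Ff
  P2: Ca <- We -> Ff
  P3: Ca <- Bd -> Gk <- We -> Ff
  P4: Ca <- Bd -> Gk <- Ul -> Ff
  P5: Ca <- Gk <- We -> Ff
  P6: Ca <- Gk <- Ul -> Ff
Condition 1 (no descendant of Ca in the set): holds — descendants of Ca are {Ff}; none are in {Bd, Ul, We}.
Condition 2 (every backdoor path blocked by {Bd, Ul, We}):
  P1: blocked at fork node We ∈ conditioning set.
  P2: blocked at fork node We ∈ conditioning set.
  P3: blocked at fork node Bd ∈ conditioning set.
  P4: blocked at fork node Bd ∈ conditioning set.
  P5: blocked at fork node We ∈ conditioning set.
  P6: blocked at fork node Ul ∈ conditioning set.
{Bd, Ul, We} satisfies the backdoor criterion.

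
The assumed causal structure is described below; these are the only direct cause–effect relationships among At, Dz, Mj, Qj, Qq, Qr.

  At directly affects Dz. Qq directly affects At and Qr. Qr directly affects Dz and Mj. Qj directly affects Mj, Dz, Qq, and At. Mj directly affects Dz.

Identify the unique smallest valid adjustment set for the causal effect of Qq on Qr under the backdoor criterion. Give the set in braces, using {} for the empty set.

{}

Variables eligible for adjustment (non-descendants of Qq, excluding Qq and Qr): {Qj}.
Backdoor paths from Qq to Qr:
  P1: Qq <- Qj -> At -> Dz <- Qr
  P2: Qq <- Qj -> At -> Dz <- Mj <- Qr
  P3: Qq <- Qj -> Mj <- Qr
  P4: Qq <- Qj -> Mj -> Dz <- Qr
  P5: Qq <- Qj -> Dz <- Qr
  P6: Qq <- Qj -> Dz <- Mj <- Qr
Each backdoor path contains an unconditioned collider, so every path is already blocked with the empty conditioning set:
  P1: blocked at collider Dz (neither it nor any descendant is in the conditioning set).
  P2: blocked at collider Dz (neither it nor any descendant is in the conditioning set).
  P3: blocked at collider Mj (neither it nor any descendant is in the conditioning set).
  P4: blocked at collider Dz (neither it nor any descendant is in the conditioning set).
  P5: blocked at collider Dz (neither it nor any descendant is in the conditioning set).
  P6: blocked at collider Dz (neither it nor any descendant is in the conditioning set).
The empty set is therefore the unique smallest valid set.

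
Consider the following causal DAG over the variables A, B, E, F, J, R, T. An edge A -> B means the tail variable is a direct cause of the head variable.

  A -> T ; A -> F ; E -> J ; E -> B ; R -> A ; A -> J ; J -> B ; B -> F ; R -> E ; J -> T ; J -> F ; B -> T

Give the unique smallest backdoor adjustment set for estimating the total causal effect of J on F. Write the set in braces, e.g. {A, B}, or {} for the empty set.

Variables eligible for adjustment (non-descendants of J, excluding J and F): {A, E, R}.
Backdoor paths from J to F:
  P1: J <- E <- R -> A -> T <- B -> F
  P2: J <- E <- R -> A -> F
  P3: J <- E -> B -> T <- A -> F
  P4: J <- E -> B -> F
  P5: J <- A <- R -> E -> B -> F
  P6: J <- A -> T <- B -> F
  P7: J <- A -> F
The empty set is not sufficient: P2 (J <- E <- R -> A -> F) has no collider blocking it and no conditioned non-collider, so it is open.
Try {A, E}:
  P1: blocked at chain node E ∈ conditioning set.
  P2: blocked at chain node E ∈ conditioning set.
  P3: blocked at fork node E ∈ conditioning set.
  P4: blocked at fork node E ∈ conditioning set.
  P5: blocked at chain node A ∈ conditioning set.
  P6: blocked at fork node A ∈ conditioning set.
  P7: blocked at fork node A ∈ conditioning set.
{A, E} contains no descendant of J and blocks every backdoor path.
Every element of {A, E} is needed (dropping A leaves P7 open; dropping E leaves P4 open), so no proper subset is valid.
Among all size-2 subsets of the eligible variables, only {A, E} blocks every backdoor path, so it is the unique smallest valid adjustment set.

{A, E}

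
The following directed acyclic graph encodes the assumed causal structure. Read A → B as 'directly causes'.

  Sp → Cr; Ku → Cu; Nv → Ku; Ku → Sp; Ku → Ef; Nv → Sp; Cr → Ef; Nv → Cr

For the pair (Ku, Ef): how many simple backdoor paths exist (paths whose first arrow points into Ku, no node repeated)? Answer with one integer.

A backdoor path from Ku to Ef is any simple undirected path whose first edge points into Ku (i.e. leaves Ku via a parent).
Parents of Ku: {Nv}.
Enumerating:
  P1: Ku <- Nv -> Sp -> Cr -> Ef
  P2: Ku <- Nv -> Cr -> Ef
That exhausts the simple backdoor paths. Count: 2.

2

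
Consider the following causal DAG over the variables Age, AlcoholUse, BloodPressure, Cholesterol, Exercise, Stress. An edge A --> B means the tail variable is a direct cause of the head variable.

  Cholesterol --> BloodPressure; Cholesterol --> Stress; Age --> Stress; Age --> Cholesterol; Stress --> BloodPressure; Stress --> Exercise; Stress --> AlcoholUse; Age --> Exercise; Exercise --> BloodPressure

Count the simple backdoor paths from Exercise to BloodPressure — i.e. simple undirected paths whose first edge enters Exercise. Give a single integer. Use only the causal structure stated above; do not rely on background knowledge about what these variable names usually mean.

7

A backdoor path from Exercise to BloodPressure is any simple undirected path whose first edge points into Exercise (i.e. leaves Exercise via a parent).
Parents of Exercise: {Age, Stress}.
Enumerating:
  P1: Exercise <- Age -> Cholesterol -> Stress -> BloodPressure
  P2: Exercise <- Age -> Cholesterol -> BloodPressure
  P3: Exercise <- Age -> Stress <- Cholesterol -> BloodPressure
  P4: Exercise <- Age -> Stress -> BloodPressure
  P5: Exercise <- Stress <- Age -> Cholesterol -> BloodPressure
  P6: Exercise <- Stress <- Cholesterol -> BloodPressure
  P7: Exercise <- Stress -> BloodPressure
That exhausts the simple backdoor paths. Count: 7.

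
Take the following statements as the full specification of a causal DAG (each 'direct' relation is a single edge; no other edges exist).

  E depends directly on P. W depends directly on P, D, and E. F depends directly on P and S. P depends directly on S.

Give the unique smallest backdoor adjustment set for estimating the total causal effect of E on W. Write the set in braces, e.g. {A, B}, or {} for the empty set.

Variables eligible for adjustment (non-descendants of E, excluding E and W): {D, F, P, S}.
Backdoor paths from E to W:
  P1: E <- P -> W
The empty set is not sufficient: P1 (E <- P -> W) has no collider blocking it and no conditioned non-collider, so it is open.
Try {P}:
  P1: blocked at fork node P ∈ conditioning set.
{P} contains no descendant of E and blocks every backdoor path.
No other singleton works — e.g. {S} leaves P1 open — so {P} is the unique smallest valid adjustment set.

{P}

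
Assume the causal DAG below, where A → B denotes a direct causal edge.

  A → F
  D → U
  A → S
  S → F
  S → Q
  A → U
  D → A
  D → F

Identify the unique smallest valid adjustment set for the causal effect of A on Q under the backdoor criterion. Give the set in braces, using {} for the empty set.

Variables eligible for adjustment (non-descendants of A, excluding A and Q): {D}.
Backdoor paths from A to Q:
  P1: A <- D -> F <- S -> Q
Each backdoor path contains an unconditioned collider, so every path is already blocked with the empty conditioning set:
  P1: blocked at collider F (neither it nor any descendant is in the conditioning set).
The empty set is therefore the unique smallest valid set.

{}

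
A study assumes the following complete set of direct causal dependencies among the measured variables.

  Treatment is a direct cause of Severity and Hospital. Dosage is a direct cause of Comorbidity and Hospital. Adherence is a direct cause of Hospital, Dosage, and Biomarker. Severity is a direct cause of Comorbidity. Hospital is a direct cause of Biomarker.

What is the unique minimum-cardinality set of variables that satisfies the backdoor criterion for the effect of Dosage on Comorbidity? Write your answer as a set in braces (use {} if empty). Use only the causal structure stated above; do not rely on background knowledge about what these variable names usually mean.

Variables eligible for adjustment (non-descendants of Dosage, excluding Dosage and Comorbidity): {Adherence, Severity, Treatment}.
Backdoor paths from Dosage to Comorbidity:
  P1: Dosage <- Adherence -> Hospital <- Treatment -> Severity -> Comorbidity
  P2: Dosage <- Adherence -> Biomarker <- Hospital <- Treatment -> Severity -> Comorbidity
Each backdoor path contains an unconditioned collider, so every path is already blocked with the empty conditioning set:
  P1: blocked at collider Hospital (neither it nor any descendant is in the conditioning set).
  P2: blocked at collider Biomarker (neither it nor any descendant is in the conditioning set).
The empty set is therefore the unique smallest valid set.

{}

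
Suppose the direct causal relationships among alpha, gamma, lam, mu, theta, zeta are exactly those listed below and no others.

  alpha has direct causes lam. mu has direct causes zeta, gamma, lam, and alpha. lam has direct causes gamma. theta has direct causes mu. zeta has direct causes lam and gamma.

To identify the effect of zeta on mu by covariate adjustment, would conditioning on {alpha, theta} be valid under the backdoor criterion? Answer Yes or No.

Backdoor paths from zeta to mu (paths whose first edge points into zeta):
  P1: zeta <- gamma -> lam -> alpha -> mu
  P2: zeta <- gamma -> lam -> mu
  P3: zeta <- gamma -> mu
  P4: zeta <- lam <- gamma -> mu
  P5: zeta <- lam -> alpha -> mu
  P6: zeta <- lam -> mu
Condition 1 (no descendant of zeta in the set): FAILS — theta is a descendant of zeta.
Condition 2 (every backdoor path blocked by {alpha, theta}):
  P1: blocked at chain node alpha ∈ conditioning set.
  P2: open — no interior node is in the conditioning set.
  P3: open — no interior node is in the conditioning set.
  P4: open — no interior node is in the conditioning set.
  P5: blocked at chain node alpha ∈ conditioning set.
  P6: open — no interior node is in the conditioning set.
{alpha, theta} does not satisfy the backdoor criterion.

No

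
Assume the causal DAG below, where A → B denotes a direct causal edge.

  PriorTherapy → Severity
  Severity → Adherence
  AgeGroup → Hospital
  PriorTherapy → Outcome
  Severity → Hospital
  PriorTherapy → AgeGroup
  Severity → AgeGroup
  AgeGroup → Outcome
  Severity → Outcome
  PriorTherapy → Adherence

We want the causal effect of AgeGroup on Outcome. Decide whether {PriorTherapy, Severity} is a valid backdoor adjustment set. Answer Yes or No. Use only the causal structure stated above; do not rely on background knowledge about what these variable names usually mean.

Yes

Backdoor paths from AgeGroup to Outcome (paths whose first edge points into AgeGroup):
  P1: AgeGroup <- PriorTherapy -> Severity -> Outcome
  P2: AgeGroup <- PriorTherapy -> Outcome
  P3: AgeGroup <- PriorTherapy -> Adherence <- Severity -> Outcome
  P4: AgeGroup <- Severity <- PriorTherapy -> Outcome
  P5: AgeGroup <- Severity -> Outcome
  P6: AgeGroup <- Severity -> Adherence <- PriorTherapy -> Outcome
Condition 1 (no descendant of AgeGroup in the set): holds — descendants of AgeGroup are {Hospital, Outcome}; none are in {PriorTherapy, Severity}.
Condition 2 (every backdoor path blocked by {PriorTherapy, Severity}):
  P1: blocked at fork node PriorTherapy ∈ conditioning set.
  P2: blocked at fork node PriorTherapy ∈ conditioning set.
  P3: blocked at fork node PriorTherapy ∈ conditioning set.
  P4: blocked at chain node Severity ∈ conditioning set.
  P5: blocked at fork node Severity ∈ conditioning set.
  P6: blocked at fork node Severity ∈ conditioning set.
{PriorTherapy, Severity} satisfies the backdoor criterion.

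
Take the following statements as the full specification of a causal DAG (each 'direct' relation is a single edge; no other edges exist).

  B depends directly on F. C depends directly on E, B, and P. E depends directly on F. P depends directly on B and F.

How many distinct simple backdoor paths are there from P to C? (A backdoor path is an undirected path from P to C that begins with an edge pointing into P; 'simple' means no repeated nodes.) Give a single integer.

A backdoor path from P to C is any simple undirected path whose first edge points into P (i.e. leaves P via a parent).
Parents of P: {B, F}.
Enumerating:
  P1: P <- F -> B -> C
  P2: P <- F -> E -> C
  P3: P <- B <- F -> E -> C
  P4: P <- B -> C
That exhausts the simple backdoor paths. Count: 4.

4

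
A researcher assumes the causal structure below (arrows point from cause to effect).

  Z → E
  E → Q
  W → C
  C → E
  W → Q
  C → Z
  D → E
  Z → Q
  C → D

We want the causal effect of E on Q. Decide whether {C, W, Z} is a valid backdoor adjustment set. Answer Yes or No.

Yes

Backdoor paths from E to Q (paths whose first edge points into E):
  P1: E <- C <- W -> Q
  P2: E <- C -> Z -> Q
  P3: E <- D <- C <- W -> Q
  P4: E <- D <- C -> Z -> Q
  P5: E <- Z <- C <- W -> Q
  P6: E <- Z -> Q
Condition 1 (no descendant of E in the set): holds — descendants of E are {Q}; none are in {C, W, Z}.
Condition 2 (every backdoor path blocked by {C, W, Z}):
  P1: blocked at chain node C ∈ conditioning set.
  P2: blocked at fork node C ∈ conditioning set.
  P3: blocked at chain node C ∈ conditioning set.
  P4: blocked at fork node C ∈ conditioning set.
  P5: blocked at chain node Z ∈ conditioning set.
  P6: blocked at fork node Z ∈ conditioning set.
{C, W, Z} satisfies the backdoor criterion.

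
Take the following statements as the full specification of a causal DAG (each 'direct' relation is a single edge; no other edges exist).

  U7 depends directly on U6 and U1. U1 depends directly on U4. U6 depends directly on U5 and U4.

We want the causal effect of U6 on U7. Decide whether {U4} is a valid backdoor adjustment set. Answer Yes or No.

Yes

Backdoor paths from U6 to U7 (paths whose first edge points into U6):
  P1: U6 <- U4 -> U1 -> U7
Condition 1 (no descendant of U6 in the set): holds — descendants of U6 are {U7}; none are in {U4}.
Condition 2 (every backdoor path blocked by {U4}):
  P1: blocked at fork node U4 ∈ conditioning set.
{U4} satisfies the backdoor criterion.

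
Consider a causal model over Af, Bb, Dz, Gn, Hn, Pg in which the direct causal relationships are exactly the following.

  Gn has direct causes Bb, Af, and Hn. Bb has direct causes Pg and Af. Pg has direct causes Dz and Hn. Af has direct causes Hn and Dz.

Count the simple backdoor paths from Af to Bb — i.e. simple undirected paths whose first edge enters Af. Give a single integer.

A backdoor path from Af to Bb is any simple undirected path whose first edge points into Af (i.e. leaves Af via a parent).
Parents of Af: {Dz, Hn}.
Enumerating:
  P1: Af <- Dz -> Pg <- Hn -> Gn <- Bb
  P2: Af <- Dz -> Pg -> Bb
  P3: Af <- Hn -> Pg -> Bb
  P4: Af <- Hn -> Gn <- Bb
That exhausts the simple backdoor paths. Count: 4.

4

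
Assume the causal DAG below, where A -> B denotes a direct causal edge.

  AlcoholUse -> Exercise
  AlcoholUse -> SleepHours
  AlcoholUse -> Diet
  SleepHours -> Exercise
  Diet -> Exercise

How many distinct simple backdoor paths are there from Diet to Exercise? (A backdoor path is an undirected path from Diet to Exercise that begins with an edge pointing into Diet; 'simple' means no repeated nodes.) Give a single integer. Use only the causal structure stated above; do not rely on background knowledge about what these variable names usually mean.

2

A backdoor path from Diet to Exercise is any simple undirected path whose first edge points into Diet (i.e. leaves Diet via a parent).
Parents of Diet: {AlcoholUse}.
Enumerating:
  P1: Diet <- AlcoholUse -> SleepHours -> Exercise
  P2: Diet <- AlcoholUse -> Exercise
That exhausts the simple backdoor paths. Count: 2.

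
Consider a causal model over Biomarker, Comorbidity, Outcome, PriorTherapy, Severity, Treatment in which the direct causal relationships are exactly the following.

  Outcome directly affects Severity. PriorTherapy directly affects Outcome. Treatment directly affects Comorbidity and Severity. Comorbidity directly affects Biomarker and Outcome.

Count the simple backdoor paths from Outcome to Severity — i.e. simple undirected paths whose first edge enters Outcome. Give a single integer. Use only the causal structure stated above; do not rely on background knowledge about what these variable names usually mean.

A backdoor path from Outcome to Severity is any simple undirected path whose first edge points into Outcome (i.e. leaves Outcome via a parent).
Parents of Outcome: {Comorbidity, PriorTherapy}.
Enumerating:
  P1: Outcome <- Comorbidity <- Treatment -> Severity
That exhausts the simple backdoor paths. Count: 1.

1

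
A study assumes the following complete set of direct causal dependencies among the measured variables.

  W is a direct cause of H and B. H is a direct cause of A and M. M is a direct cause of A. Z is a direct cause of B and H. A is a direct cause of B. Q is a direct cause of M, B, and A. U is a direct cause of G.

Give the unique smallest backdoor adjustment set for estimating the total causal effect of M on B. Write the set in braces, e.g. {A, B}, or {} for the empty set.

Variables eligible for adjustment (non-descendants of M, excluding M and B): {G, H, Q, U, W, Z}.
Backdoor paths from M to B:
  P1: M <- Q -> A <- H <- W -> B
  P2: M <- Q -> A <- H <- Z -> B
  P3: M <- Q -> A -> B
  P4: M <- Q -> B
  P5: M <- H <- W -> B
  P6: M <- H <- Z -> B
  P7: M <- H -> A <- Q -> B
  P8: M <- H -> A -> B
The empty set is not sufficient: P3 (M <- Q -> A -> B) has no collider blocking it and no conditioned non-collider, so it is open.
Try {H, Q}:
  P1: blocked at fork node Q ∈ conditioning set.
  P2: blocked at fork node Q ∈ conditioning set.
  P3: blocked at fork node Q ∈ conditioning set.
  P4: blocked at fork node Q ∈ conditioning set.
  P5: blocked at chain node H ∈ conditioning set.
  P6: blocked at chain node H ∈ conditioning set.
  P7: blocked at fork node H ∈ conditioning set.
  P8: blocked at fork node H ∈ conditioning set.
{H, Q} contains no descendant of M and blocks every backdoor path.
Every element of {H, Q} is needed (dropping H leaves P5 open; dropping Q leaves P3 open), so no proper subset is valid.
Among all size-2 subsets of the eligible variables, only {H, Q} blocks every backdoor path, so it is the unique smallest valid adjustment set.

{H, Q}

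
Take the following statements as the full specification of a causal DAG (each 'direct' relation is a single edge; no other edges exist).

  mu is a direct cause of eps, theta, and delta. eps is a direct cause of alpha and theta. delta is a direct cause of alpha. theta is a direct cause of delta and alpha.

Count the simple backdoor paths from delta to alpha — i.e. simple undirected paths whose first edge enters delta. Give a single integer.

7

A backdoor path from delta to alpha is any simple undirected path whose first edge points into delta (i.e. leaves delta via a parent).
Parents of delta: {mu, theta}.
Enumerating:
  P1: delta <- mu -> eps -> theta -> alpha
  P2: delta <- mu -> eps -> alpha
  P3: delta <- mu -> theta <- eps -> alpha
  P4: delta <- mu -> theta -> alpha
  P5: delta <- theta <- mu -> eps -> alpha
  P6: delta <- theta <- eps -> alpha
  P7: delta <- theta -> alpha
That exhausts the simple backdoor paths. Count: 7.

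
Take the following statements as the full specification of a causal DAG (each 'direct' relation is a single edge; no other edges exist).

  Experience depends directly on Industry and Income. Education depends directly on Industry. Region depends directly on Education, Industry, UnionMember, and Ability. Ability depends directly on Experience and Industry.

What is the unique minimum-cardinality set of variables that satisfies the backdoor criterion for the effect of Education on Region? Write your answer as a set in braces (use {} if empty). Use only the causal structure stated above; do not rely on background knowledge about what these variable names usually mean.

{Industry}

Variables eligible for adjustment (non-descendants of Education, excluding Education and Region): {Ability, Experience, Income, Industry, UnionMember}.
Backdoor paths from Education to Region:
  P1: Education <- Industry -> Experience -> Ability -> Region
  P2: Education <- Industry -> Ability -> Region
  P3: Education <- Industry -> Region
The empty set is not sufficient: P1 (Education <- Industry -> Experience -> Ability -> Region) has no collider blocking it and no conditioned non-collider, so it is open.
Try {Industry}:
  P1: blocked at fork node Industry ∈ conditioning set.
  P2: blocked at fork node Industry ∈ conditioning set.
  P3: blocked at fork node Industry ∈ conditioning set.
{Industry} contains no descendant of Education and blocks every backdoor path.
No other singleton works — e.g. {UnionMember} leaves P1 open — so {Industry} is the unique smallest valid adjustment set.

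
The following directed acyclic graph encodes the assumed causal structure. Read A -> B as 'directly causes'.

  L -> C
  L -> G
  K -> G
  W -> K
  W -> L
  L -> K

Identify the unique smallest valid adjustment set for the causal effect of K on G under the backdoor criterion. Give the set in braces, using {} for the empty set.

{L}

Variables eligible for adjustment (non-descendants of K, excluding K and G): {C, L, W}.
Backdoor paths from K to G:
  P1: K <- W -> L -> G
  P2: K <- L -> G
The empty set is not sufficient: P1 (K <- W -> L -> G) has no collider blocking it and no conditioned non-collider, so it is open.
Try {L}:
  P1: blocked at chain node L ∈ conditioning set.
  P2: blocked at fork node L ∈ conditioning set.
{L} contains no descendant of K and blocks every backdoor path.
No other singleton works — e.g. {W} leaves P2 open — so {L} is the unique smallest valid adjustment set.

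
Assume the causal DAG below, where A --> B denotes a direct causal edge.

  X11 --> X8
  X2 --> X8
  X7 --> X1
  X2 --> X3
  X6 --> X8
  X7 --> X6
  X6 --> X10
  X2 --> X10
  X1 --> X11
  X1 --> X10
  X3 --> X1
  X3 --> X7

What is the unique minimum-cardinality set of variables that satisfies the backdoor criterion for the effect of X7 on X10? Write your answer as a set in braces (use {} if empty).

Variables eligible for adjustment (non-descendants of X7, excluding X7 and X10): {X2, X3}.
Backdoor paths from X7 to X10:
  P1: X7 <- X3 <- X2 -> X10
  P2: X7 <- X3 <- X2 -> X8 <- X6 -> X10
  P3: X7 <- X3 <- X2 -> X8 <- X11 <- X1 -> X10
  P4: X7 <- X3 -> X1 -> X11 -> X8 <- X2 -> X10
  P5: X7 <- X3 -> X1 -> X11 -> X8 <- X6 -> X10
  P6: X7 <- X3 -> X1 -> X10
The empty set is not sufficient: P1 (X7 <- X3 <- X2 -> X10) has no collider blocking it and no conditioned non-collider, so it is open.
Try {X3}:
  P1: blocked at chain node X3 ∈ conditioning set.
  P2: blocked at chain node X3 ∈ conditioning set.
  P3: blocked at chain node X3 ∈ conditioning set.
  P4: blocked at fork node X3 ∈ conditioning set.
  P5: blocked at fork node X3 ∈ conditioning set.
  P6: blocked at fork node X3 ∈ conditioning set.
{X3} contains no descendant of X7 and blocks every backdoor path.
No other singleton works — e.g. {X2} leaves P6 open — so {X3} is the unique smallest valid adjustment set.

{X3}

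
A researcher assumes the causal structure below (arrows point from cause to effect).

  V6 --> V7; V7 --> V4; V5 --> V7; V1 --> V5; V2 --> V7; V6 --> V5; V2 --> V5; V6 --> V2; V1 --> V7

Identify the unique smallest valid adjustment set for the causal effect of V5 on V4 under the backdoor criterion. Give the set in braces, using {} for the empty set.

{V1, V2, V6}

Variables eligible for adjustment (non-descendants of V5, excluding V5 and V4): {V1, V2, V6}.
Backdoor paths from V5 to V4:
  P1: V5 <- V1 -> V7 -> V4
  P2: V5 <- V6 -> V2 -> V7 -> V4
  P3: V5 <- V6 -> V7 -> V4
  P4: V5 <- V2 <- V6 -> V7 -> V4
  P5: V5 <- V2 -> V7 -> V4
The empty set is not sufficient: P1 (V5 <- V1 -> V7 -> V4) has no collider blocking it and no conditioned non-collider, so it is open.
Try {V1, V2, V6}:
  P1: blocked at fork node V1 ∈ conditioning set.
  P2: blocked at fork node V6 ∈ conditioning set.
  P3: blocked at fork node V6 ∈ conditioning set.
  P4: blocked at chain node V2 ∈ conditioning set.
  P5: blocked at fork node V2 ∈ conditioning set.
{V1, V2, V6} contains no descendant of V5 and blocks every backdoor path.
Every element of {V1, V2, V6} is needed (dropping V1 leaves P1 open; dropping V2 leaves P5 open; dropping V6 leaves P3 open), so no proper subset is valid.
Among all size-3 subsets of the eligible variables, only {V1, V2, V6} blocks every backdoor path, so it is the unique smallest valid adjustment set.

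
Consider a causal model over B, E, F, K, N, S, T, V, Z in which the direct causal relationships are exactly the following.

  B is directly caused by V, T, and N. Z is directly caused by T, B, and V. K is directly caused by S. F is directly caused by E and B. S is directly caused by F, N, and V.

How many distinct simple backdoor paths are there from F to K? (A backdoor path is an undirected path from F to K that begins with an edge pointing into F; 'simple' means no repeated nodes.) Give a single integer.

A backdoor path from F to K is any simple undirected path whose first edge points into F (i.e. leaves F via a parent).
Parents of F: {B, E}.
Enumerating:
  P1: F <- B <- V -> S -> K
  P2: F <- B <- T -> Z <- V -> S -> K
  P3: F <- B <- N -> S -> K
  P4: F <- B -> Z <- V -> S -> K
That exhausts the simple backdoor paths. Count: 4.

4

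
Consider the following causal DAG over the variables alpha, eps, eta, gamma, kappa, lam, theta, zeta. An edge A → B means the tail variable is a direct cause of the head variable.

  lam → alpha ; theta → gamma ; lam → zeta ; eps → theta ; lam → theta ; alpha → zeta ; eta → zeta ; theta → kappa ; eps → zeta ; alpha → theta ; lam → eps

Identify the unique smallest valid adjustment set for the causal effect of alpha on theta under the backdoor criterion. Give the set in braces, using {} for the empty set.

Variables eligible for adjustment (non-descendants of alpha, excluding alpha and theta): {eps, eta, lam}.
Backdoor paths from alpha to theta:
  P1: alpha <- lam -> eps -> theta
  P2: alpha <- lam -> theta
  P3: alpha <- lam -> zeta <- eps -> theta
The empty set is not sufficient: P1 (alpha <- lam -> eps -> theta) has no collider blocking it and no conditioned non-collider, so it is open.
Try {lam}:
  P1: blocked at fork node lam ∈ conditioning set.
  P2: blocked at fork node lam ∈ conditioning set.
  P3: blocked at fork node lam ∈ conditioning set.
{lam} contains no descendant of alpha and blocks every backdoor path.
No other singleton works — e.g. {eps} leaves P2 open — so {lam} is the unique smallest valid adjustment set.

{lam}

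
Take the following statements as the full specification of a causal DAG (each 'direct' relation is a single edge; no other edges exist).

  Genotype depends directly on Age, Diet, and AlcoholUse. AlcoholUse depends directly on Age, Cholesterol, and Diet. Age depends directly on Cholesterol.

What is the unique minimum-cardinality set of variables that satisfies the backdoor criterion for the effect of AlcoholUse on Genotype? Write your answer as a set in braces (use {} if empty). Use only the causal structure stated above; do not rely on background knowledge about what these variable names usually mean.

Variables eligible for adjustment (non-descendants of AlcoholUse, excluding AlcoholUse and Genotype): {Age, Cholesterol, Diet}.
Backdoor paths from AlcoholUse to Genotype:
  P1: AlcoholUse <- Cholesterol -> Age -> Genotype
  P2: AlcoholUse <- Diet -> Genotype
  P3: AlcoholUse <- Age -> Genotype
The empty set is not sufficient: P1 (AlcoholUse <- Cholesterol -> Age -> Genotype) has no collider blocking it and no conditioned non-collider, so it is open.
Try {Age, Diet}:
  P1: blocked at chain node Age ∈ conditioning set.
  P2: blocked at fork node Diet ∈ conditioning set.
  P3: blocked at fork node Age ∈ conditioning set.
{Age, Diet} contains no descendant of AlcoholUse and blocks every backdoor path.
Every element of {Age, Diet} is needed (dropping Age leaves P1 open; dropping Diet leaves P2 open), so no proper subset is valid.
Among all size-2 subsets of the eligible variables, only {Age, Diet} blocks every backdoor path, so it is the unique smallest valid adjustment set.

{Age, Diet}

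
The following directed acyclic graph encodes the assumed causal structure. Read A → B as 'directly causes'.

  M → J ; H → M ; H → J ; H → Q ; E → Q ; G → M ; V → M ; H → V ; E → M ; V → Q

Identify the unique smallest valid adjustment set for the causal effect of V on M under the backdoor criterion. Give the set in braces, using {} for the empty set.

{H}

Variables eligible for adjustment (non-descendants of V, excluding V and M): {E, G, H}.
Backdoor paths from V to M:
  P1: V <- H -> Q <- E -> M
  P2: V <- H -> M
  P3: V <- H -> J <- M
The empty set is not sufficient: P2 (V <- H -> M) has no collider blocking it and no conditioned non-collider, so it is open.
Try {H}:
  P1: blocked at fork node H ∈ conditioning set.
  P2: blocked at fork node H ∈ conditioning set.
  P3: blocked at fork node H ∈ conditioning set.
{H} contains no descendant of V and blocks every backdoor path.
No other singleton works — e.g. {E} leaves P2 open — so {H} is the unique smallest valid adjustment set.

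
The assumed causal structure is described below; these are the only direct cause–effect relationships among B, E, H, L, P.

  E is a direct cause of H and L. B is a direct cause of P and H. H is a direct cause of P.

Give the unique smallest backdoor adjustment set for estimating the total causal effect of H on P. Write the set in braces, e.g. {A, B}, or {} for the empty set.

{B}

Variables eligible for adjustment (non-descendants of H, excluding H and P): {B, E, L}.
Backdoor paths from H to P:
  P1: H <- B -> P
The empty set is not sufficient: P1 (H <- B -> P) has no collider blocking it and no conditioned non-collider, so it is open.
Try {B}:
  P1: blocked at fork node B ∈ conditioning set.
{B} contains no descendant of H and blocks every backdoor path.
No other singleton works — e.g. {E} leaves P1 open — so {B} is the unique smallest valid adjustment set.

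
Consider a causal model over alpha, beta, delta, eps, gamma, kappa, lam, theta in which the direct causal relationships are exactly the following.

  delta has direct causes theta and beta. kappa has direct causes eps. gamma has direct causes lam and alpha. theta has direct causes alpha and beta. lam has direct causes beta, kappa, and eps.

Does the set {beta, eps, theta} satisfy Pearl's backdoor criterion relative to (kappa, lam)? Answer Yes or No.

Backdoor paths from kappa to lam (paths whose first edge points into kappa):
  P1: kappa <- eps -> lam
Condition 1 (no descendant of kappa in the set): holds — descendants of kappa are {gamma, lam}; none are in {beta, eps, theta}.
Condition 2 (every backdoor path blocked by {beta, eps, theta}):
  P1: blocked at fork node eps ∈ conditioning set.
{beta, eps, theta} satisfies the backdoor criterion.

Yes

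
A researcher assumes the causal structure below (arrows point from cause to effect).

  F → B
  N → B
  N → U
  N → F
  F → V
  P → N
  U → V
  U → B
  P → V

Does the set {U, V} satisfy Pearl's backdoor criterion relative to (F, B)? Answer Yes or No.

No

Backdoor paths from F to B (paths whose first edge points into F):
  P1: F <- N <- P -> V <- U -> B
  P2: F <- N -> U -> B
  P3: F <- N -> B
Condition 1 (no descendant of F in the set): FAILS — V is a descendant of F.
Condition 2 (every backdoor path blocked by {U, V}):
  P1: blocked at fork node U ∈ conditioning set.
  P2: blocked at chain node U ∈ conditioning set.
  P3: open — no interior node is in the conditioning set.
{U, V} does not satisfy the backdoor criterion.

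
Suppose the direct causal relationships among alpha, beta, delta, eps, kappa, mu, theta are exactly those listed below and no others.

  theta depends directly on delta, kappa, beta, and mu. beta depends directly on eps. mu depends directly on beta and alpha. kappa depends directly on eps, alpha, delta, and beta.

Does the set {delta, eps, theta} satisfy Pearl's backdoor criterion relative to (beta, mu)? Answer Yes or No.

Backdoor paths from beta to mu (paths whose first edge points into beta):
  P1: beta <- eps -> kappa <- delta -> theta <- mu
  P2: beta <- eps -> kappa <- alpha -> mu
  P3: beta <- eps -> kappa -> theta <- mu
Condition 1 (no descendant of beta in the set): FAILS — theta is a descendant of beta.
Condition 2 (every backdoor path blocked by {delta, eps, theta}):
  P1: blocked at fork node eps ∈ conditioning set.
  P2: blocked at fork node eps ∈ conditioning set.
  P3: blocked at fork node eps ∈ conditioning set.
{delta, eps, theta} does not satisfy the backdoor criterion.

No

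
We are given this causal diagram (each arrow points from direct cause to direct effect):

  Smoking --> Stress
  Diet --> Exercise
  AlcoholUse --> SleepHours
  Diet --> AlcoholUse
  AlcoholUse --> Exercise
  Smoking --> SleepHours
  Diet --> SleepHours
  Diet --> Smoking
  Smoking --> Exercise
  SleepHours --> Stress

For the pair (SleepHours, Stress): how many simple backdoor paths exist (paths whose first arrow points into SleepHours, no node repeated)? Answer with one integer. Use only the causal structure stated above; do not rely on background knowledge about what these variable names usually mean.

8

A backdoor path from SleepHours to Stress is any simple undirected path whose first edge points into SleepHours (i.e. leaves SleepHours via a parent).
Parents of SleepHours: {AlcoholUse, Diet, Smoking}.
Enumerating:
  P1: SleepHours <- Diet -> AlcoholUse -> Exercise <- Smoking -> Stress
  P2: SleepHours <- Diet -> Smoking -> Stress
  P3: SleepHours <- Diet -> Exercise <- Smoking -> Stress
  P4: SleepHours <- AlcoholUse <- Diet -> Smoking -> Stress
  P5: SleepHours <- AlcoholUse <- Diet -> Exercise <- Smoking -> Stress
  P6: SleepHours <- AlcoholUse -> Exercise <- Diet -> Smoking -> Stress
  P7: SleepHours <- AlcoholUse -> Exercise <- Smoking -> Stress
  P8: SleepHours <- Smoking -> Stress
That exhausts the simple backdoor paths. Count: 8.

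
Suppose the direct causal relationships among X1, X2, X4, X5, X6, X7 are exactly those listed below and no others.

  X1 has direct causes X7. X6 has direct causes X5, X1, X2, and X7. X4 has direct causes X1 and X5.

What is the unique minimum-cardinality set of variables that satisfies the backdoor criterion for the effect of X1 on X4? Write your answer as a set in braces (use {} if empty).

Variables eligible for adjustment (non-descendants of X1, excluding X1 and X4): {X2, X5, X7}.
Backdoor paths from X1 to X4:
  P1: X1 <- X7 -> X6 <- X5 -> X4
Each backdoor path contains an unconditioned collider, so every path is already blocked with the empty conditioning set:
  P1: blocked at collider X6 (neither it nor any descendant is in the conditioning set).
The empty set is therefore the unique smallest valid set.

{}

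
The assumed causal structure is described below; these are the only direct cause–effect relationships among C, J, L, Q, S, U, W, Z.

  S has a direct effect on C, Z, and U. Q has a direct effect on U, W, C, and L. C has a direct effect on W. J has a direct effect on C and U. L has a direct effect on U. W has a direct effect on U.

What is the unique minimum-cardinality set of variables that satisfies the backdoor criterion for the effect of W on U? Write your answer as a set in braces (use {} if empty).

Variables eligible for adjustment (non-descendants of W, excluding W and U): {C, J, L, Q, S, Z}.
Backdoor paths from W to U:
  P1: W <- Q -> L -> U
  P2: W <- Q -> C <- S -> U
  P3: W <- Q -> C <- J -> U
  P4: W <- Q -> U
  P5: W <- C <- S -> U
  P6: W <- C <- J -> U
  P7: W <- C <- Q -> L -> U
  P8: W <- C <- Q -> U
The empty set is not sufficient: P1 (W <- Q -> L -> U) has no collider blocking it and no conditioned non-collider, so it is open.
Try {C, Q}:
  P1: blocked at fork node Q ∈ conditioning set.
  P2: blocked at fork node Q ∈ conditioning set.
  P3: blocked at fork node Q ∈ conditioning set.
  P4: blocked at fork node Q ∈ conditioning set.
  P5: blocked at chain node C ∈ conditioning set.
  P6: blocked at chain node C ∈ conditioning set.
  P7: blocked at chain node C ∈ conditioning set.
  P8: blocked at chain node C ∈ conditioning set.
{C, Q} contains no descendant of W and blocks every backdoor path.
Every element of {C, Q} is needed (dropping C leaves P5 open; dropping Q leaves P1 open), so no proper subset is valid.
Among all size-2 subsets of the eligible variables, only {C, Q} blocks every backdoor path, so it is the unique smallest valid adjustment set.

{C, Q}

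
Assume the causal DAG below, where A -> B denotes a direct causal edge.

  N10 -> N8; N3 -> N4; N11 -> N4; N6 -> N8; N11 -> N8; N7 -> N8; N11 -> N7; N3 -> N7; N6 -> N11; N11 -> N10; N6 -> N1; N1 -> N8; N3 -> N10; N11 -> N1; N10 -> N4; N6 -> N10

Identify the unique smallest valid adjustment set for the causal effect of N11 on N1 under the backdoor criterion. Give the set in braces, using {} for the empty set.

Variables eligible for adjustment (non-descendants of N11, excluding N11 and N1): {N3, N6}.
Backdoor paths from N11 to N1:
  P1: N11 <- N6 -> N1
  P2: N11 <- N6 -> N10 <- N3 -> N7 -> N8 <- N1
  P3: N11 <- N6 -> N10 -> N4 <- N3 -> N7 -> N8 <- N1
  P4: N11 <- N6 -> N10 -> N8 <- N1
  P5: N11 <- N6 -> N8 <- N1
The empty set is not sufficient: P1 (N11 <- N6 -> N1) has no collider blocking it and no conditioned non-collider, so it is open.
Try {N6}:
  P1: blocked at fork node N6 ∈ conditioning set.
  P2: blocked at fork node N6 ∈ conditioning set.
  P3: blocked at fork node N6 ∈ conditioning set.
  P4: blocked at fork node N6 ∈ conditioning set.
  P5: blocked at fork node N6 ∈ conditioning set.
{N6} contains no descendant of N11 and blocks every backdoor path.
No other singleton works — e.g. {N3} leaves P1 open — so {N6} is the unique smallest valid adjustment set.

{N6}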